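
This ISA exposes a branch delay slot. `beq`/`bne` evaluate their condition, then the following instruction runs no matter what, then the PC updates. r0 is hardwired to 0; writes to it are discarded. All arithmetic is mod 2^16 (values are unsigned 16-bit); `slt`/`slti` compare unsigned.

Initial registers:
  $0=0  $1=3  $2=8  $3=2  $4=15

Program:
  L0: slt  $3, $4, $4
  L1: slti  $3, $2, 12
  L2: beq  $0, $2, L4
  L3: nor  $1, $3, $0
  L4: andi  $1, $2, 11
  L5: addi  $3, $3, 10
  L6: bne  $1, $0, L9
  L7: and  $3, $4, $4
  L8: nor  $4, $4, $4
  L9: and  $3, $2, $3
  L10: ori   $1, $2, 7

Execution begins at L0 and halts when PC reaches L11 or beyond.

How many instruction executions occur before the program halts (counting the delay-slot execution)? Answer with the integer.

PC=0  slt  $3, $4, $4        | $0=0 $1=3 $2=8 $3=0 $4=15
PC=1  slti  $3, $2, 12       | $0=0 $1=3 $2=8 $3=1 $4=15
PC=2  beq  $0, $2, L4        | $0=0 $1=3 $2=8 $3=1 $4=15  [not taken]
PC=3  nor  $1, $3, $0        | $0=0 $1=65534 $2=8 $3=1 $4=15
PC=4  andi  $1, $2, 11       | $0=0 $1=8 $2=8 $3=1 $4=15
PC=5  addi  $3, $3, 10       | $0=0 $1=8 $2=8 $3=11 $4=15
PC=6  bne  $1, $0, L9        | $0=0 $1=8 $2=8 $3=11 $4=15  [TAKEN]
PC=7  and  $3, $4, $4        | $0=0 $1=8 $2=8 $3=15 $4=15
PC=9  and  $3, $2, $3        | $0=0 $1=8 $2=8 $3=8 $4=15
PC=10 ori   $1, $2, 7        | $0=0 $1=15 $2=8 $3=8 $4=15

10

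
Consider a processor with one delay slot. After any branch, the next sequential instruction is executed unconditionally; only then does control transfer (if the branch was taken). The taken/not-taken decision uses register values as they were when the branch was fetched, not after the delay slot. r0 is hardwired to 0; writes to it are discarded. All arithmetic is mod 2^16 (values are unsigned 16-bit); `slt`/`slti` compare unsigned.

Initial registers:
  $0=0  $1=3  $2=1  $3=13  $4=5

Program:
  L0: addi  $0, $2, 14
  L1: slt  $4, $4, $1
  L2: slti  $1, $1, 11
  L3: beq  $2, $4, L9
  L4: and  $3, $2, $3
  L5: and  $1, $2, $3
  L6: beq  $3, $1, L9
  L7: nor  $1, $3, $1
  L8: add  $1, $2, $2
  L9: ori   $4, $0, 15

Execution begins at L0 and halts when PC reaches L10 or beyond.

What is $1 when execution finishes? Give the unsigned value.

65534

[0] addi  $0, $2, 14  →  {$0:0, $1:3, $2:1, $3:13, $4:5}
[1] slt  $4, $4, $1  →  {$0:0, $1:3, $2:1, $3:13, $4:0}
[2] slti  $1, $1, 11  →  {$0:0, $1:1, $2:1, $3:13, $4:0}
[3] beq  $2, $4, L9  →  {$0:0, $1:1, $2:1, $3:13, $4:0}  ⟨branch fallthrough⟩
[4] and  $3, $2, $3  →  {$0:0, $1:1, $2:1, $3:1, $4:0}
[5] and  $1, $2, $3  →  {$0:0, $1:1, $2:1, $3:1, $4:0}
[6] beq  $3, $1, L9  →  {$0:0, $1:1, $2:1, $3:1, $4:0}  ⟨branch taken⟩
[7] nor  $1, $3, $1  →  {$0:0, $1:65534, $2:1, $3:1, $4:0}
[9] ori   $4, $0, 15  →  {$0:0, $1:65534, $2:1, $3:1, $4:15}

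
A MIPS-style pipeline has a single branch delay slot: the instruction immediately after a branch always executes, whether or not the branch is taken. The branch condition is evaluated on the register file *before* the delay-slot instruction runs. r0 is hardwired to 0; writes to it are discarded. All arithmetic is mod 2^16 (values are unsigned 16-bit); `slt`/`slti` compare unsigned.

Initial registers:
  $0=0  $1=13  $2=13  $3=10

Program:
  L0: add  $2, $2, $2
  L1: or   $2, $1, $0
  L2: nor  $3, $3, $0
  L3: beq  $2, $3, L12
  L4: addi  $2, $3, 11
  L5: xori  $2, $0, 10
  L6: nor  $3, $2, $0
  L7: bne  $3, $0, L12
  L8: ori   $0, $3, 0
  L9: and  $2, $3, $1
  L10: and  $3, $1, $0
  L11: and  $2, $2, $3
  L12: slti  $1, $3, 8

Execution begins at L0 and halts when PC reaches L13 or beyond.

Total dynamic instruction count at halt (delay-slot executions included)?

  step pc=0: add  $2, $2, $2  regs=(0,13,26,10)
  step pc=1: or   $2, $1, $0  regs=(0,13,13,10)
  step pc=2: nor  $3, $3, $0  regs=(0,13,13,65525)
  step pc=3: beq  $2, $3, L12  cond=F  regs=(0,13,13,65525)
  step pc=4: addi  $2, $3, 11  regs=(0,13,0,65525)
  step pc=5: xori  $2, $0, 10  regs=(0,13,10,65525)
  step pc=6: nor  $3, $2, $0  regs=(0,13,10,65525)
  step pc=7: bne  $3, $0, L12  cond=T  regs=(0,13,10,65525)
  step pc=8: ori   $0, $3, 0  regs=(0,13,10,65525)
  step pc=12: slti  $1, $3, 8  regs=(0,0,10,65525)

10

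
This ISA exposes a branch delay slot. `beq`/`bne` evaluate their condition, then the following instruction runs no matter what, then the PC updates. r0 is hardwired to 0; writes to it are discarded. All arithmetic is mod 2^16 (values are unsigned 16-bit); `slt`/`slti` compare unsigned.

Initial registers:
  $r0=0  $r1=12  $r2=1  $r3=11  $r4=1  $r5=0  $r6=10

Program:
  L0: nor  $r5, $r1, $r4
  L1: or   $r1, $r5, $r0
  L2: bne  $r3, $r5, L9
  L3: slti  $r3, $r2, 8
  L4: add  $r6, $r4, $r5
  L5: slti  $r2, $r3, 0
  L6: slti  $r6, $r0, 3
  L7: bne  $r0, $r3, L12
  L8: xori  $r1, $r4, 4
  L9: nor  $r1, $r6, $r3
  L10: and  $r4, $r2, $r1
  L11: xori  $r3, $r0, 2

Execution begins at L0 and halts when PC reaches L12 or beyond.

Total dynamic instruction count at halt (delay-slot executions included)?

PC=0  nor  $r5, $r1, $r4     | $r0=0 $r1=12 $r2=1 $r3=11 $r4=1 $r5=65522 $r6=10
PC=1  or   $r1, $r5, $r0     | $r0=0 $r1=65522 $r2=1 $r3=11 $r4=1 $r5=65522 $r6=10
PC=2  bne  $r3, $r5, L9      | $r0=0 $r1=65522 $r2=1 $r3=11 $r4=1 $r5=65522 $r6=10  [TAKEN]
PC=3  slti  $r3, $r2, 8      | $r0=0 $r1=65522 $r2=1 $r3=1 $r4=1 $r5=65522 $r6=10
PC=9  nor  $r1, $r6, $r3     | $r0=0 $r1=65524 $r2=1 $r3=1 $r4=1 $r5=65522 $r6=10
PC=10 and  $r4, $r2, $r1     | $r0=0 $r1=65524 $r2=1 $r3=1 $r4=0 $r5=65522 $r6=10
PC=11 xori  $r3, $r0, 2      | $r0=0 $r1=65524 $r2=1 $r3=2 $r4=0 $r5=65522 $r6=10

7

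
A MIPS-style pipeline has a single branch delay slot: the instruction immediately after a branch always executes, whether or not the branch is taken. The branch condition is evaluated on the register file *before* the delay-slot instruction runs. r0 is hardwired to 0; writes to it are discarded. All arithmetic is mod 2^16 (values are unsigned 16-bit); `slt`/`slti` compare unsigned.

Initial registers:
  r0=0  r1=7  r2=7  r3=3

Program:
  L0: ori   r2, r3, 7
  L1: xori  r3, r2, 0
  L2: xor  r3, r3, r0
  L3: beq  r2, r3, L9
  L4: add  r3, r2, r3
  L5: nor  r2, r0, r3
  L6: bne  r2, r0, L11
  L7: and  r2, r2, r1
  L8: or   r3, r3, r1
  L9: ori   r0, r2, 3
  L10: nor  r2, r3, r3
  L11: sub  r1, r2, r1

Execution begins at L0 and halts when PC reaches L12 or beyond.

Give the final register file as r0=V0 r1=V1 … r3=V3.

PC=0  ori   r2, r3, 7        | r0=0 r1=7 r2=7 r3=3
PC=1  xori  r3, r2, 0        | r0=0 r1=7 r2=7 r3=7
PC=2  xor  r3, r3, r0        | r0=0 r1=7 r2=7 r3=7
PC=3  beq  r2, r3, L9        | r0=0 r1=7 r2=7 r3=7  [TAKEN]
PC=4  add  r3, r2, r3        | r0=0 r1=7 r2=7 r3=14
PC=9  ori   r0, r2, 3        | r0=0 r1=7 r2=7 r3=14
PC=10 nor  r2, r3, r3        | r0=0 r1=7 r2=65521 r3=14
PC=11 sub  r1, r2, r1        | r0=0 r1=65514 r2=65521 r3=14

r0=0 r1=65514 r2=65521 r3=14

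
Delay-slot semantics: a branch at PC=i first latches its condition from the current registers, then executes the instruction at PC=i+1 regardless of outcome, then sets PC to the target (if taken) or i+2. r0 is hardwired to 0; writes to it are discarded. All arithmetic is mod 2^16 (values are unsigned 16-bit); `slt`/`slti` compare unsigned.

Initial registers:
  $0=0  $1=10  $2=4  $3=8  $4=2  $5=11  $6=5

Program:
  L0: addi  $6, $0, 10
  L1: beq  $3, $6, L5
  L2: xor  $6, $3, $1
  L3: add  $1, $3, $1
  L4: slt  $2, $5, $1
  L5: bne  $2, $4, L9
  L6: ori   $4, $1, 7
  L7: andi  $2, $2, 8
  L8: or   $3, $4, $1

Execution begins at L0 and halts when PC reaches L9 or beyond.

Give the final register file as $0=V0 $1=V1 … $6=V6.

PC=0  addi  $6, $0, 10       | $0=0 $1=10 $2=4 $3=8 $4=2 $5=11 $6=10
PC=1  beq  $3, $6, L5        | $0=0 $1=10 $2=4 $3=8 $4=2 $5=11 $6=10  [not taken]
PC=2  xor  $6, $3, $1        | $0=0 $1=10 $2=4 $3=8 $4=2 $5=11 $6=2
PC=3  add  $1, $3, $1        | $0=0 $1=18 $2=4 $3=8 $4=2 $5=11 $6=2
PC=4  slt  $2, $5, $1        | $0=0 $1=18 $2=1 $3=8 $4=2 $5=11 $6=2
PC=5  bne  $2, $4, L9        | $0=0 $1=18 $2=1 $3=8 $4=2 $5=11 $6=2  [TAKEN]
PC=6  ori   $4, $1, 7        | $0=0 $1=18 $2=1 $3=8 $4=23 $5=11 $6=2

$0=0 $1=18 $2=1 $3=8 $4=23 $5=11 $6=2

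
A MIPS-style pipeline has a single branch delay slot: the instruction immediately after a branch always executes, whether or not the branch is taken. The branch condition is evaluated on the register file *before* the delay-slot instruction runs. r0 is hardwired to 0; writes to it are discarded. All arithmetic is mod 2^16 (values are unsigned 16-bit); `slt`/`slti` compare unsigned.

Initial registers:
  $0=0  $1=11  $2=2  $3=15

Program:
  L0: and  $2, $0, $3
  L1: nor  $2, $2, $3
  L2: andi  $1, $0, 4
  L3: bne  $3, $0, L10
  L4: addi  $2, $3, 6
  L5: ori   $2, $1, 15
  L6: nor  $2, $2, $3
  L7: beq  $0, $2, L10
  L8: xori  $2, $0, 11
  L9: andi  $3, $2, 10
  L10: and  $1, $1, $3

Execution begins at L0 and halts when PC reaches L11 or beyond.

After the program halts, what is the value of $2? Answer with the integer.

21

  step pc=0: and  $2, $0, $3  regs=(0,11,0,15)
  step pc=1: nor  $2, $2, $3  regs=(0,11,65520,15)
  step pc=2: andi  $1, $0, 4  regs=(0,0,65520,15)
  step pc=3: bne  $3, $0, L10  cond=T  regs=(0,0,65520,15)
  step pc=4: addi  $2, $3, 6  regs=(0,0,21,15)
  step pc=10: and  $1, $1, $3  regs=(0,0,21,15)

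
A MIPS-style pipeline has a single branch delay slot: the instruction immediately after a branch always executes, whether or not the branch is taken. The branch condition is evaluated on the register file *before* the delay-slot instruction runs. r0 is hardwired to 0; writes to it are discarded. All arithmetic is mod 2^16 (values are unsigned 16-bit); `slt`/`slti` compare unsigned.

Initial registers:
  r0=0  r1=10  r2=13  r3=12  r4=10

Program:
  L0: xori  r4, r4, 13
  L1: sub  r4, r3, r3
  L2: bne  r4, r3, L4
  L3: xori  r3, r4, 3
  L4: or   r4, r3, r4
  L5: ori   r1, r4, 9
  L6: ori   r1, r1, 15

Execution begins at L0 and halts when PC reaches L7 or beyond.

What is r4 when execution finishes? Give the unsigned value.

3

[0] xori  r4, r4, 13  →  {r0:0, r1:10, r2:13, r3:12, r4:7}
[1] sub  r4, r3, r3  →  {r0:0, r1:10, r2:13, r3:12, r4:0}
[2] bne  r4, r3, L4  →  {r0:0, r1:10, r2:13, r3:12, r4:0}  ⟨branch taken⟩
[3] xori  r3, r4, 3  →  {r0:0, r1:10, r2:13, r3:3, r4:0}
[4] or   r4, r3, r4  →  {r0:0, r1:10, r2:13, r3:3, r4:3}
[5] ori   r1, r4, 9  →  {r0:0, r1:11, r2:13, r3:3, r4:3}
[6] ori   r1, r1, 15  →  {r0:0, r1:15, r2:13, r3:3, r4:3}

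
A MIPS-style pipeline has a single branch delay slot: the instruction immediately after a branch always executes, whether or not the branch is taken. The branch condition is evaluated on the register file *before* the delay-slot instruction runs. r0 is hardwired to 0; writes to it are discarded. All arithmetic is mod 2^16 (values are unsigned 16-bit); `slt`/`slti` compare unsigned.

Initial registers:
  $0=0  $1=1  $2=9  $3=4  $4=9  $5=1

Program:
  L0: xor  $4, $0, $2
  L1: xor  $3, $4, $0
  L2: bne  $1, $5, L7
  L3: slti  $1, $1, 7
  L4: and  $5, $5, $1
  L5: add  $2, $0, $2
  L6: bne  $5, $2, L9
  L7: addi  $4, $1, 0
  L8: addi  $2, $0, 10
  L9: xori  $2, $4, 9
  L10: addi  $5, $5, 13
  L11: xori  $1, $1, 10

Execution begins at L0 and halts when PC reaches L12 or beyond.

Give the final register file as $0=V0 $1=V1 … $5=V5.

$0=0 $1=11 $2=8 $3=9 $4=1 $5=14

  step pc=0: xor  $4, $0, $2  regs=(0,1,9,4,9,1)
  step pc=1: xor  $3, $4, $0  regs=(0,1,9,9,9,1)
  step pc=2: bne  $1, $5, L7  cond=F  regs=(0,1,9,9,9,1)
  step pc=3: slti  $1, $1, 7  regs=(0,1,9,9,9,1)
  step pc=4: and  $5, $5, $1  regs=(0,1,9,9,9,1)
  step pc=5: add  $2, $0, $2  regs=(0,1,9,9,9,1)
  step pc=6: bne  $5, $2, L9  cond=T  regs=(0,1,9,9,9,1)
  step pc=7: addi  $4, $1, 0  regs=(0,1,9,9,1,1)
  step pc=9: xori  $2, $4, 9  regs=(0,1,8,9,1,1)
  step pc=10: addi  $5, $5, 13  regs=(0,1,8,9,1,14)
  step pc=11: xori  $1, $1, 10  regs=(0,11,8,9,1,14)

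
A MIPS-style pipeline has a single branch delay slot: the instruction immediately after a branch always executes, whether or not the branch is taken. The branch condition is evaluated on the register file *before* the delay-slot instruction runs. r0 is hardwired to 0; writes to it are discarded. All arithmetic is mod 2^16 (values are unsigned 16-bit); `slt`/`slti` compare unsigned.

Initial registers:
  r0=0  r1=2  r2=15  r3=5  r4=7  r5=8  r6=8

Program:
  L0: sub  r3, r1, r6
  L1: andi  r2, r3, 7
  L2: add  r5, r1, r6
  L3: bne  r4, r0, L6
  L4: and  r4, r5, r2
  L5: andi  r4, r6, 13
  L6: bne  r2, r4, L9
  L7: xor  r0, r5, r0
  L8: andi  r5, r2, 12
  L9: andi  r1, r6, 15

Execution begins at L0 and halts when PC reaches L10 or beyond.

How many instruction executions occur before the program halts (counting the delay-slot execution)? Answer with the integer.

9

[0] sub  r3, r1, r6  →  {r0:0, r1:2, r2:15, r3:65530, r4:7, r5:8, r6:8}
[1] andi  r2, r3, 7  →  {r0:0, r1:2, r2:2, r3:65530, r4:7, r5:8, r6:8}
[2] add  r5, r1, r6  →  {r0:0, r1:2, r2:2, r3:65530, r4:7, r5:10, r6:8}
[3] bne  r4, r0, L6  →  {r0:0, r1:2, r2:2, r3:65530, r4:7, r5:10, r6:8}  ⟨branch taken⟩
[4] and  r4, r5, r2  →  {r0:0, r1:2, r2:2, r3:65530, r4:2, r5:10, r6:8}
[6] bne  r2, r4, L9  →  {r0:0, r1:2, r2:2, r3:65530, r4:2, r5:10, r6:8}  ⟨branch fallthrough⟩
[7] xor  r0, r5, r0  →  {r0:0, r1:2, r2:2, r3:65530, r4:2, r5:10, r6:8}
[8] andi  r5, r2, 12  →  {r0:0, r1:2, r2:2, r3:65530, r4:2, r5:0, r6:8}
[9] andi  r1, r6, 15  →  {r0:0, r1:8, r2:2, r3:65530, r4:2, r5:0, r6:8}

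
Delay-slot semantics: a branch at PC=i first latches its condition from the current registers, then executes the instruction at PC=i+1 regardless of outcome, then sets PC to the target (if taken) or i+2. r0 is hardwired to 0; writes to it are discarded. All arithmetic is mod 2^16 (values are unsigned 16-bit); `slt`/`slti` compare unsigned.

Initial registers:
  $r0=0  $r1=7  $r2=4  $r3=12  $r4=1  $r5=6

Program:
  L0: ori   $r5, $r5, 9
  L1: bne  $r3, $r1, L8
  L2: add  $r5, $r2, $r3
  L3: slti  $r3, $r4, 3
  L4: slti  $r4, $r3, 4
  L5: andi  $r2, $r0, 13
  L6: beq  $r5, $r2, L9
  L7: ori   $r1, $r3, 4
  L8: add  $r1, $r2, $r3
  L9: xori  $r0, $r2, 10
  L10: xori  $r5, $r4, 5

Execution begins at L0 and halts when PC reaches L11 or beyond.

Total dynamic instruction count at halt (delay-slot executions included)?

6

  step pc=0: ori   $r5, $r5, 9  regs=(0,7,4,12,1,15)
  step pc=1: bne  $r3, $r1, L8  cond=T  regs=(0,7,4,12,1,15)
  step pc=2: add  $r5, $r2, $r3  regs=(0,7,4,12,1,16)
  step pc=8: add  $r1, $r2, $r3  regs=(0,16,4,12,1,16)
  step pc=9: xori  $r0, $r2, 10  regs=(0,16,4,12,1,16)
  step pc=10: xori  $r5, $r4, 5  regs=(0,16,4,12,1,4)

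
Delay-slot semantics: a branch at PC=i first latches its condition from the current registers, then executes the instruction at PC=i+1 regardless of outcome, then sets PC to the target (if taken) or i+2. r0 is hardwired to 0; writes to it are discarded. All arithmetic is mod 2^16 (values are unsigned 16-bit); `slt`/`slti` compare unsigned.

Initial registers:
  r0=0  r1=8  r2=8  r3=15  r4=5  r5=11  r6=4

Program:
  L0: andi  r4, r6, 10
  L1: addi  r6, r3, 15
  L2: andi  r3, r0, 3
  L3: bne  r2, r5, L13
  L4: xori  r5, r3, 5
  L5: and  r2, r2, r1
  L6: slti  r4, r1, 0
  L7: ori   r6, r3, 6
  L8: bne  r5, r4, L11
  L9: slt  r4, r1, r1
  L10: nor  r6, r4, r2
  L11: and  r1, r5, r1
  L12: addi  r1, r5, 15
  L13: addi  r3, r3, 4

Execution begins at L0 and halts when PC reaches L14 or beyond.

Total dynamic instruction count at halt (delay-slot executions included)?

6

PC=0  andi  r4, r6, 10       | r0=0 r1=8 r2=8 r3=15 r4=0 r5=11 r6=4
PC=1  addi  r6, r3, 15       | r0=0 r1=8 r2=8 r3=15 r4=0 r5=11 r6=30
PC=2  andi  r3, r0, 3        | r0=0 r1=8 r2=8 r3=0 r4=0 r5=11 r6=30
PC=3  bne  r2, r5, L13       | r0=0 r1=8 r2=8 r3=0 r4=0 r5=11 r6=30  [TAKEN]
PC=4  xori  r5, r3, 5        | r0=0 r1=8 r2=8 r3=0 r4=0 r5=5 r6=30
PC=13 addi  r3, r3, 4        | r0=0 r1=8 r2=8 r3=4 r4=0 r5=5 r6=30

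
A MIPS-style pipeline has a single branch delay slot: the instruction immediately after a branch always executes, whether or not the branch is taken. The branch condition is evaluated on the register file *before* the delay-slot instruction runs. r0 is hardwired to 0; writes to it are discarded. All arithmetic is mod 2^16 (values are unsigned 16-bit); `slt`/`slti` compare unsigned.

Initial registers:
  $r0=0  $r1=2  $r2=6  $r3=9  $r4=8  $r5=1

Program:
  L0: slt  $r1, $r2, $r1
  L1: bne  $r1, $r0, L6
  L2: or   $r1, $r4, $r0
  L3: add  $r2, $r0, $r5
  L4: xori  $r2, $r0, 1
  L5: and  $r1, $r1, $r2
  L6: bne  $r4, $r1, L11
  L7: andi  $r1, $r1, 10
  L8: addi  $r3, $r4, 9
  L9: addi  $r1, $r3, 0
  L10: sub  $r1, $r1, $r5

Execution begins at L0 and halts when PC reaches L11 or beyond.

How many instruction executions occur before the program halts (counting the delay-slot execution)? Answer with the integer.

8

PC=0  slt  $r1, $r2, $r1     | $r0=0 $r1=0 $r2=6 $r3=9 $r4=8 $r5=1
PC=1  bne  $r1, $r0, L6      | $r0=0 $r1=0 $r2=6 $r3=9 $r4=8 $r5=1  [not taken]
PC=2  or   $r1, $r4, $r0     | $r0=0 $r1=8 $r2=6 $r3=9 $r4=8 $r5=1
PC=3  add  $r2, $r0, $r5     | $r0=0 $r1=8 $r2=1 $r3=9 $r4=8 $r5=1
PC=4  xori  $r2, $r0, 1      | $r0=0 $r1=8 $r2=1 $r3=9 $r4=8 $r5=1
PC=5  and  $r1, $r1, $r2     | $r0=0 $r1=0 $r2=1 $r3=9 $r4=8 $r5=1
PC=6  bne  $r4, $r1, L11     | $r0=0 $r1=0 $r2=1 $r3=9 $r4=8 $r5=1  [TAKEN]
PC=7  andi  $r1, $r1, 10     | $r0=0 $r1=0 $r2=1 $r3=9 $r4=8 $r5=1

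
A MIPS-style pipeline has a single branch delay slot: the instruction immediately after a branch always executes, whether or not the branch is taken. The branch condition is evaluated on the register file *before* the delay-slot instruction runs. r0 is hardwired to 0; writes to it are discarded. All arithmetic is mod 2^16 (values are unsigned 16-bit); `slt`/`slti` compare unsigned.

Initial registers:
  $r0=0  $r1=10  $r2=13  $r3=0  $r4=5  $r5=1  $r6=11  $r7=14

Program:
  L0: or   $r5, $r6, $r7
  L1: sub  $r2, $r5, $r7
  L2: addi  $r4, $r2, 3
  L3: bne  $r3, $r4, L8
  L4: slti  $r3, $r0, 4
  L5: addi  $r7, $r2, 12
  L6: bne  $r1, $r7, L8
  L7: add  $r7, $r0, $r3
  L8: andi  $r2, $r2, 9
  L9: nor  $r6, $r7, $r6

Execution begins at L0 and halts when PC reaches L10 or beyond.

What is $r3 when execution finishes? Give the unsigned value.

1

PC=0  or   $r5, $r6, $r7     | $r0=0 $r1=10 $r2=13 $r3=0 $r4=5 $r5=15 $r6=11 $r7=14
PC=1  sub  $r2, $r5, $r7     | $r0=0 $r1=10 $r2=1 $r3=0 $r4=5 $r5=15 $r6=11 $r7=14
PC=2  addi  $r4, $r2, 3      | $r0=0 $r1=10 $r2=1 $r3=0 $r4=4 $r5=15 $r6=11 $r7=14
PC=3  bne  $r3, $r4, L8      | $r0=0 $r1=10 $r2=1 $r3=0 $r4=4 $r5=15 $r6=11 $r7=14  [TAKEN]
PC=4  slti  $r3, $r0, 4      | $r0=0 $r1=10 $r2=1 $r3=1 $r4=4 $r5=15 $r6=11 $r7=14
PC=8  andi  $r2, $r2, 9      | $r0=0 $r1=10 $r2=1 $r3=1 $r4=4 $r5=15 $r6=11 $r7=14
PC=9  nor  $r6, $r7, $r6     | $r0=0 $r1=10 $r2=1 $r3=1 $r4=4 $r5=15 $r6=65520 $r7=14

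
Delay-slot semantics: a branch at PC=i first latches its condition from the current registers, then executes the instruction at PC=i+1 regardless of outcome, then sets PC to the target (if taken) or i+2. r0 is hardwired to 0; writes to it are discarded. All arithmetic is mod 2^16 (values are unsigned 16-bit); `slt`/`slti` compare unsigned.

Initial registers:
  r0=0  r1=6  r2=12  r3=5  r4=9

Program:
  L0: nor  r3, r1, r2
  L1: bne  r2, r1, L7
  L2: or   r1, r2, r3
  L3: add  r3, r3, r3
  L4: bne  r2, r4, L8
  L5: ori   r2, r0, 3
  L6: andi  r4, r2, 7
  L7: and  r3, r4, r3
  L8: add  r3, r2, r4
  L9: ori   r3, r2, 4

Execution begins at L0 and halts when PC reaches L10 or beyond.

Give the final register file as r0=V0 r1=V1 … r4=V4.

r0=0 r1=65533 r2=12 r3=12 r4=9

[0] nor  r3, r1, r2  →  {r0:0, r1:6, r2:12, r3:65521, r4:9}
[1] bne  r2, r1, L7  →  {r0:0, r1:6, r2:12, r3:65521, r4:9}  ⟨branch taken⟩
[2] or   r1, r2, r3  →  {r0:0, r1:65533, r2:12, r3:65521, r4:9}
[7] and  r3, r4, r3  →  {r0:0, r1:65533, r2:12, r3:1, r4:9}
[8] add  r3, r2, r4  →  {r0:0, r1:65533, r2:12, r3:21, r4:9}
[9] ori   r3, r2, 4  →  {r0:0, r1:65533, r2:12, r3:12, r4:9}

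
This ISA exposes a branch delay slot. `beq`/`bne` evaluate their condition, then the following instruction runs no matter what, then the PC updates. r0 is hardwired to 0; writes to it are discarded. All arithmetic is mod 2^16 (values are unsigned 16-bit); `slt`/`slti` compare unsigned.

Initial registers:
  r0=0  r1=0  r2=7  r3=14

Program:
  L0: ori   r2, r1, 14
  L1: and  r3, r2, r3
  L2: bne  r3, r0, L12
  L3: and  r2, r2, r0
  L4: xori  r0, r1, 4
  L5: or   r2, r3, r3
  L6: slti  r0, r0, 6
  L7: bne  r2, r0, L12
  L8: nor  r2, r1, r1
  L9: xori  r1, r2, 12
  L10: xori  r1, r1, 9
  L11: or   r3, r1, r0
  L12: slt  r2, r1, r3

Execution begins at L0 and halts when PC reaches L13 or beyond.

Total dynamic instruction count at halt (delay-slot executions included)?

5

  step pc=0: ori   r2, r1, 14  regs=(0,0,14,14)
  step pc=1: and  r3, r2, r3  regs=(0,0,14,14)
  step pc=2: bne  r3, r0, L12  cond=T  regs=(0,0,14,14)
  step pc=3: and  r2, r2, r0  regs=(0,0,0,14)
  step pc=12: slt  r2, r1, r3  regs=(0,0,1,14)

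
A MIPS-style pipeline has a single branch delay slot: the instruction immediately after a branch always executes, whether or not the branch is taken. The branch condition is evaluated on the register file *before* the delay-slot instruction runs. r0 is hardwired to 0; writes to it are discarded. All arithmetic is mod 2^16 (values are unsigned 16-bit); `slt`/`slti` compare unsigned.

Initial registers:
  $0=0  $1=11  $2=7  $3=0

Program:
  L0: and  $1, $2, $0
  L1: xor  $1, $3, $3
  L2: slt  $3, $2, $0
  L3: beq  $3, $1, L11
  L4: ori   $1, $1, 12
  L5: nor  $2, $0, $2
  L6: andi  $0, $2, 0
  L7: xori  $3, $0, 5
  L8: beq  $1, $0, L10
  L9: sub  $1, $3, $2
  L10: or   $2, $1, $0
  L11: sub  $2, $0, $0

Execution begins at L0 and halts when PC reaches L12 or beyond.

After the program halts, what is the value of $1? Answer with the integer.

12

  step pc=0: and  $1, $2, $0  regs=(0,0,7,0)
  step pc=1: xor  $1, $3, $3  regs=(0,0,7,0)
  step pc=2: slt  $3, $2, $0  regs=(0,0,7,0)
  step pc=3: beq  $3, $1, L11  cond=T  regs=(0,0,7,0)
  step pc=4: ori   $1, $1, 12  regs=(0,12,7,0)
  step pc=11: sub  $2, $0, $0  regs=(0,12,0,0)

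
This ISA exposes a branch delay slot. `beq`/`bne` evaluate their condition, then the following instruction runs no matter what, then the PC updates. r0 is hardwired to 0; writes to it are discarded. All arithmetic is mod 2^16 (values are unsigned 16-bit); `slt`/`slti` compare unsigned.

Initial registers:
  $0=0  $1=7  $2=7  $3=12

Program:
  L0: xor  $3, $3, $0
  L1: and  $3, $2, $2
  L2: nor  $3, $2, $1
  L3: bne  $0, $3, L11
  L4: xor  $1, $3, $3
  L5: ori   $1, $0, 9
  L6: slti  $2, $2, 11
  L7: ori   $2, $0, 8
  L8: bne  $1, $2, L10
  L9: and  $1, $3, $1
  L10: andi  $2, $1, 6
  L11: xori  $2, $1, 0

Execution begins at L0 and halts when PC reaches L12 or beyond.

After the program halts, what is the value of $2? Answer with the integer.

PC=0  xor  $3, $3, $0        | $0=0 $1=7 $2=7 $3=12
PC=1  and  $3, $2, $2        | $0=0 $1=7 $2=7 $3=7
PC=2  nor  $3, $2, $1        | $0=0 $1=7 $2=7 $3=65528
PC=3  bne  $0, $3, L11       | $0=0 $1=7 $2=7 $3=65528  [TAKEN]
PC=4  xor  $1, $3, $3        | $0=0 $1=0 $2=7 $3=65528
PC=11 xori  $2, $1, 0        | $0=0 $1=0 $2=0 $3=65528

0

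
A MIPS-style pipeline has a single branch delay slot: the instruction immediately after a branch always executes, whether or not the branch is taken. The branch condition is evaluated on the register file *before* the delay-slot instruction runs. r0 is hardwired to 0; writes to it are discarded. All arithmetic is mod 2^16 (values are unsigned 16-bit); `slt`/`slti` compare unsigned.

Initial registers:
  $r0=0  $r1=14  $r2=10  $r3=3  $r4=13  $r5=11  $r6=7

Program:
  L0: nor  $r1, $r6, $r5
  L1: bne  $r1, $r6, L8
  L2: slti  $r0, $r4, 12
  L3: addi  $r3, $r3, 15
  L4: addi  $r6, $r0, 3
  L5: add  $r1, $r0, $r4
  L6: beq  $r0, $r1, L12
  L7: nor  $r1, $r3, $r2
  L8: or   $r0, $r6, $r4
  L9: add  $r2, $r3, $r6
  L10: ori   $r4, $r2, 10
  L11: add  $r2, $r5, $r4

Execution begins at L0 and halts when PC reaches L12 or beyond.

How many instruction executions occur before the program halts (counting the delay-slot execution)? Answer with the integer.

PC=0  nor  $r1, $r6, $r5     | $r0=0 $r1=65520 $r2=10 $r3=3 $r4=13 $r5=11 $r6=7
PC=1  bne  $r1, $r6, L8      | $r0=0 $r1=65520 $r2=10 $r3=3 $r4=13 $r5=11 $r6=7  [TAKEN]
PC=2  slti  $r0, $r4, 12     | $r0=0 $r1=65520 $r2=10 $r3=3 $r4=13 $r5=11 $r6=7
PC=8  or   $r0, $r6, $r4     | $r0=0 $r1=65520 $r2=10 $r3=3 $r4=13 $r5=11 $r6=7
PC=9  add  $r2, $r3, $r6     | $r0=0 $r1=65520 $r2=10 $r3=3 $r4=13 $r5=11 $r6=7
PC=10 ori   $r4, $r2, 10     | $r0=0 $r1=65520 $r2=10 $r3=3 $r4=10 $r5=11 $r6=7
PC=11 add  $r2, $r5, $r4     | $r0=0 $r1=65520 $r2=21 $r3=3 $r4=10 $r5=11 $r6=7

7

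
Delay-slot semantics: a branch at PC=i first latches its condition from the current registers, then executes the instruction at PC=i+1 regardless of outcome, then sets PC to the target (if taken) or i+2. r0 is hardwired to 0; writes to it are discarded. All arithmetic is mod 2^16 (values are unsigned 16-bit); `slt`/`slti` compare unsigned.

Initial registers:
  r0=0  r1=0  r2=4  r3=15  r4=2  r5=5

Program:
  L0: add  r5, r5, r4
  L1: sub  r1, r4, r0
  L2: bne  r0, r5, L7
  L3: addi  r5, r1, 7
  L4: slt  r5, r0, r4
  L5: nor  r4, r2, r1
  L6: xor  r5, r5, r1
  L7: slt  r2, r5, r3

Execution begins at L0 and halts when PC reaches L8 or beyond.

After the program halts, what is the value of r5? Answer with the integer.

PC=0  add  r5, r5, r4        | r0=0 r1=0 r2=4 r3=15 r4=2 r5=7
PC=1  sub  r1, r4, r0        | r0=0 r1=2 r2=4 r3=15 r4=2 r5=7
PC=2  bne  r0, r5, L7        | r0=0 r1=2 r2=4 r3=15 r4=2 r5=7  [TAKEN]
PC=3  addi  r5, r1, 7        | r0=0 r1=2 r2=4 r3=15 r4=2 r5=9
PC=7  slt  r2, r5, r3        | r0=0 r1=2 r2=1 r3=15 r4=2 r5=9

9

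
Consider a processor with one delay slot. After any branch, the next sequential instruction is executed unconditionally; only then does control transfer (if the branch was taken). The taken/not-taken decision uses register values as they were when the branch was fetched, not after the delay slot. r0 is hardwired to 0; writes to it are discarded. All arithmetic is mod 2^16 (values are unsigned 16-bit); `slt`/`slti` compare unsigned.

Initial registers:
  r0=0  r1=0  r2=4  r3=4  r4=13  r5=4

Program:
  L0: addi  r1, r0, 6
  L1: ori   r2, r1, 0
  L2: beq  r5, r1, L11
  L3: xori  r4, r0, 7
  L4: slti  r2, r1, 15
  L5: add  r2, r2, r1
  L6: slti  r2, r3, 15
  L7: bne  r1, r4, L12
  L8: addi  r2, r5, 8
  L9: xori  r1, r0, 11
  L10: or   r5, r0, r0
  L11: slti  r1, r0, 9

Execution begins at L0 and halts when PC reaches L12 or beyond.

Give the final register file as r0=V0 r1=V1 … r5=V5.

[0] addi  r1, r0, 6  →  {r0:0, r1:6, r2:4, r3:4, r4:13, r5:4}
[1] ori   r2, r1, 0  →  {r0:0, r1:6, r2:6, r3:4, r4:13, r5:4}
[2] beq  r5, r1, L11  →  {r0:0, r1:6, r2:6, r3:4, r4:13, r5:4}  ⟨branch fallthrough⟩
[3] xori  r4, r0, 7  →  {r0:0, r1:6, r2:6, r3:4, r4:7, r5:4}
[4] slti  r2, r1, 15  →  {r0:0, r1:6, r2:1, r3:4, r4:7, r5:4}
[5] add  r2, r2, r1  →  {r0:0, r1:6, r2:7, r3:4, r4:7, r5:4}
[6] slti  r2, r3, 15  →  {r0:0, r1:6, r2:1, r3:4, r4:7, r5:4}
[7] bne  r1, r4, L12  →  {r0:0, r1:6, r2:1, r3:4, r4:7, r5:4}  ⟨branch taken⟩
[8] addi  r2, r5, 8  →  {r0:0, r1:6, r2:12, r3:4, r4:7, r5:4}

r0=0 r1=6 r2=12 r3=4 r4=7 r5=4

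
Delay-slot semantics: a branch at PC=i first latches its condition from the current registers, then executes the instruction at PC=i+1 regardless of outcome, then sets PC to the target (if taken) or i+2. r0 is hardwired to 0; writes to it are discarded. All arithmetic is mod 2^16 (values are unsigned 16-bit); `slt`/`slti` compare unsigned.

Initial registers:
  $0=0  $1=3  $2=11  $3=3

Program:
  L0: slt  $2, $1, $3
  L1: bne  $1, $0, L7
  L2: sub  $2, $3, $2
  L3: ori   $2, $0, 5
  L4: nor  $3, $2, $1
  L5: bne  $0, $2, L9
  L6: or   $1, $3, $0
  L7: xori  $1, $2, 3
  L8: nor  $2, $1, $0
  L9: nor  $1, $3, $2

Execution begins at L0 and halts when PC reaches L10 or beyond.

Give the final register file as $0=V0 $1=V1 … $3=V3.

#0 slt  $2, $1, $3 ; 0/3/0/3
#1 bne  $1, $0, L7 ; 0/3/0/3 ; →target
#2 sub  $2, $3, $2 ; 0/3/3/3
#7 xori  $1, $2, 3 ; 0/0/3/3
#8 nor  $2, $1, $0 ; 0/0/65535/3
#9 nor  $1, $3, $2 ; 0/0/65535/3

$0=0 $1=0 $2=65535 $3=3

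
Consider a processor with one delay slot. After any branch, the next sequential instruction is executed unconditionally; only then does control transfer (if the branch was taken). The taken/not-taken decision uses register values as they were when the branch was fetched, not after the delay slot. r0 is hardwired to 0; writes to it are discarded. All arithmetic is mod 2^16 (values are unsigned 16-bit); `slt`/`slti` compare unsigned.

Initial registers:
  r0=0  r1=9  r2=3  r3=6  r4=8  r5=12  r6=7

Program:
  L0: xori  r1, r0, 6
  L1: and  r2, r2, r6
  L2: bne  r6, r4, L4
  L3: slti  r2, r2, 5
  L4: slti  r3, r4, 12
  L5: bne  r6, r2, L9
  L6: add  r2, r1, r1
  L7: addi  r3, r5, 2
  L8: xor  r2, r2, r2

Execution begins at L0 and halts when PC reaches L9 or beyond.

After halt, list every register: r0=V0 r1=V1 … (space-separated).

#0 xori  r1, r0, 6 ; 0/6/3/6/8/12/7
#1 and  r2, r2, r6 ; 0/6/3/6/8/12/7
#2 bne  r6, r4, L4 ; 0/6/3/6/8/12/7 ; →target
#3 slti  r2, r2, 5 ; 0/6/1/6/8/12/7
#4 slti  r3, r4, 12 ; 0/6/1/1/8/12/7
#5 bne  r6, r2, L9 ; 0/6/1/1/8/12/7 ; →target
#6 add  r2, r1, r1 ; 0/6/12/1/8/12/7

r0=0 r1=6 r2=12 r3=1 r4=8 r5=12 r6=7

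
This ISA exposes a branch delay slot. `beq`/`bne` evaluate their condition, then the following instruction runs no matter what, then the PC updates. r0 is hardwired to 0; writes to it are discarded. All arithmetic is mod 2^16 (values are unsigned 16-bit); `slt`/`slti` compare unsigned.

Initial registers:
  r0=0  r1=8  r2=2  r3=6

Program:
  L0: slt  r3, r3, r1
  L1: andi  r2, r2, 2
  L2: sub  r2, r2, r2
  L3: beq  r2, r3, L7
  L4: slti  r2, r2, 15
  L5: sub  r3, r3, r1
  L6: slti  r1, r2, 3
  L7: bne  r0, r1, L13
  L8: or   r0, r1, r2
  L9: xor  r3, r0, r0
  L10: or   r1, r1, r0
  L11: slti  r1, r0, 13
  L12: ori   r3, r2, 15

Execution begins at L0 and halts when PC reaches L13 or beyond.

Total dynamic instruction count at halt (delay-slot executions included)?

9

#0 slt  r3, r3, r1 ; 0/8/2/1
#1 andi  r2, r2, 2 ; 0/8/2/1
#2 sub  r2, r2, r2 ; 0/8/0/1
#3 beq  r2, r3, L7 ; 0/8/0/1 ; →fallthru
#4 slti  r2, r2, 15 ; 0/8/1/1
#5 sub  r3, r3, r1 ; 0/8/1/65529
#6 slti  r1, r2, 3 ; 0/1/1/65529
#7 bne  r0, r1, L13 ; 0/1/1/65529 ; →target
#8 or   r0, r1, r2 ; 0/1/1/65529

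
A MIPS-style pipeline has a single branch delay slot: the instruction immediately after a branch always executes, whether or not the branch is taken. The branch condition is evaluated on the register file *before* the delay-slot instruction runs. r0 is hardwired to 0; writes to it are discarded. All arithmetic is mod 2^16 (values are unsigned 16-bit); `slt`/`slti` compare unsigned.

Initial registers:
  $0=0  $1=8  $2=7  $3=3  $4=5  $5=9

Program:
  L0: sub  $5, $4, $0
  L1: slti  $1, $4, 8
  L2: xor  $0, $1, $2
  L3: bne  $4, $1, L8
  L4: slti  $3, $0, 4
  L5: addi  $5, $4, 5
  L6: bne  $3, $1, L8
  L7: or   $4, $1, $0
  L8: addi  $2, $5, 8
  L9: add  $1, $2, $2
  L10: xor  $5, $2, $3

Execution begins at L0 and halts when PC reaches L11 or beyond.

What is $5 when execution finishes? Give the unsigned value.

12

  step pc=0: sub  $5, $4, $0  regs=(0,8,7,3,5,5)
  step pc=1: slti  $1, $4, 8  regs=(0,1,7,3,5,5)
  step pc=2: xor  $0, $1, $2  regs=(0,1,7,3,5,5)
  step pc=3: bne  $4, $1, L8  cond=T  regs=(0,1,7,3,5,5)
  step pc=4: slti  $3, $0, 4  regs=(0,1,7,1,5,5)
  step pc=8: addi  $2, $5, 8  regs=(0,1,13,1,5,5)
  step pc=9: add  $1, $2, $2  regs=(0,26,13,1,5,5)
  step pc=10: xor  $5, $2, $3  regs=(0,26,13,1,5,12)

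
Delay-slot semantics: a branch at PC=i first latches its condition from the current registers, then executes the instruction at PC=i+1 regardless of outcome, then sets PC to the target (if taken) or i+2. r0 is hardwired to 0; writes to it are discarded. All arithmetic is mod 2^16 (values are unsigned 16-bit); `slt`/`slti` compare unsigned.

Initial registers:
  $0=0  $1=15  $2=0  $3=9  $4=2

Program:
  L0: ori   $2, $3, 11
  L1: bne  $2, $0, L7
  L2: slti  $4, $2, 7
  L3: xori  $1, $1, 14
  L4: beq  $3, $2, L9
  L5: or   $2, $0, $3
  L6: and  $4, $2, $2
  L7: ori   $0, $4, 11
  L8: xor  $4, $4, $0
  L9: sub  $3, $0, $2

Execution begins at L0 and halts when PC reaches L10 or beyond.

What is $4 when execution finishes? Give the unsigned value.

[0] ori   $2, $3, 11  →  {$0:0, $1:15, $2:11, $3:9, $4:2}
[1] bne  $2, $0, L7  →  {$0:0, $1:15, $2:11, $3:9, $4:2}  ⟨branch taken⟩
[2] slti  $4, $2, 7  →  {$0:0, $1:15, $2:11, $3:9, $4:0}
[7] ori   $0, $4, 11  →  {$0:0, $1:15, $2:11, $3:9, $4:0}
[8] xor  $4, $4, $0  →  {$0:0, $1:15, $2:11, $3:9, $4:0}
[9] sub  $3, $0, $2  →  {$0:0, $1:15, $2:11, $3:65525, $4:0}

0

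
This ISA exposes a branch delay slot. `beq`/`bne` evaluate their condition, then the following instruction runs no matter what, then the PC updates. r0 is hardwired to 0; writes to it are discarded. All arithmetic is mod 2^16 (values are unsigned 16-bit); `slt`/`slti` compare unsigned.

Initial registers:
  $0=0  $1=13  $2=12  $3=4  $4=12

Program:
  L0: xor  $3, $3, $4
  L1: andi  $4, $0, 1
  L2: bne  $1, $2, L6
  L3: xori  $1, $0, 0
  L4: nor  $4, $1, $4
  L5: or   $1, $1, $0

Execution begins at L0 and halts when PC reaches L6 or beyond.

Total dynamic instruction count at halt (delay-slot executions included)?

[0] xor  $3, $3, $4  →  {$0:0, $1:13, $2:12, $3:8, $4:12}
[1] andi  $4, $0, 1  →  {$0:0, $1:13, $2:12, $3:8, $4:0}
[2] bne  $1, $2, L6  →  {$0:0, $1:13, $2:12, $3:8, $4:0}  ⟨branch taken⟩
[3] xori  $1, $0, 0  →  {$0:0, $1:0, $2:12, $3:8, $4:0}

4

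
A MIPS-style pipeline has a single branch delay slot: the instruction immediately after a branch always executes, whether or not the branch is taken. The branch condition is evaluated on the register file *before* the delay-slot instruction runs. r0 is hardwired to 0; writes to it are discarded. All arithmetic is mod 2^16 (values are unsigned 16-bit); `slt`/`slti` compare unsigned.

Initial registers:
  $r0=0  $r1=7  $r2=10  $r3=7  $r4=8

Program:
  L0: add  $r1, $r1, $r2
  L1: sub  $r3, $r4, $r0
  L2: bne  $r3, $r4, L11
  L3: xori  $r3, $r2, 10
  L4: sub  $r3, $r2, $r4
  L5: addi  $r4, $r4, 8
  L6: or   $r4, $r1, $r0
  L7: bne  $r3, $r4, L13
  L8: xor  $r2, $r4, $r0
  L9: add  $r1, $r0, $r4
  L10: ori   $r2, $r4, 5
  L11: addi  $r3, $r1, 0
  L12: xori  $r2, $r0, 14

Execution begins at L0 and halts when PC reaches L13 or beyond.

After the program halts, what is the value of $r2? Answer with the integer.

17

#0 add  $r1, $r1, $r2 ; 0/17/10/7/8
#1 sub  $r3, $r4, $r0 ; 0/17/10/8/8
#2 bne  $r3, $r4, L11 ; 0/17/10/8/8 ; →fallthru
#3 xori  $r3, $r2, 10 ; 0/17/10/0/8
#4 sub  $r3, $r2, $r4 ; 0/17/10/2/8
#5 addi  $r4, $r4, 8 ; 0/17/10/2/16
#6 or   $r4, $r1, $r0 ; 0/17/10/2/17
#7 bne  $r3, $r4, L13 ; 0/17/10/2/17 ; →target
#8 xor  $r2, $r4, $r0 ; 0/17/17/2/17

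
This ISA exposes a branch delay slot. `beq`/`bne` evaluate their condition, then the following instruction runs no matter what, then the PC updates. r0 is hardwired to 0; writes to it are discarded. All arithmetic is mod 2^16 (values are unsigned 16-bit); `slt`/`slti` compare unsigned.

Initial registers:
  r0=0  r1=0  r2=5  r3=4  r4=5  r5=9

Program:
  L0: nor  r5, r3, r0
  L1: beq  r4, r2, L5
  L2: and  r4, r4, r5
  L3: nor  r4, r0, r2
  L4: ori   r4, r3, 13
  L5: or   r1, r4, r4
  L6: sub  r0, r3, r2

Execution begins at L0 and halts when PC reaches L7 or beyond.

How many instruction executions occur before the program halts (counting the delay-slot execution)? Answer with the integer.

5

  step pc=0: nor  r5, r3, r0  regs=(0,0,5,4,5,65531)
  step pc=1: beq  r4, r2, L5  cond=T  regs=(0,0,5,4,5,65531)
  step pc=2: and  r4, r4, r5  regs=(0,0,5,4,1,65531)
  step pc=5: or   r1, r4, r4  regs=(0,1,5,4,1,65531)
  step pc=6: sub  r0, r3, r2  regs=(0,1,5,4,1,65531)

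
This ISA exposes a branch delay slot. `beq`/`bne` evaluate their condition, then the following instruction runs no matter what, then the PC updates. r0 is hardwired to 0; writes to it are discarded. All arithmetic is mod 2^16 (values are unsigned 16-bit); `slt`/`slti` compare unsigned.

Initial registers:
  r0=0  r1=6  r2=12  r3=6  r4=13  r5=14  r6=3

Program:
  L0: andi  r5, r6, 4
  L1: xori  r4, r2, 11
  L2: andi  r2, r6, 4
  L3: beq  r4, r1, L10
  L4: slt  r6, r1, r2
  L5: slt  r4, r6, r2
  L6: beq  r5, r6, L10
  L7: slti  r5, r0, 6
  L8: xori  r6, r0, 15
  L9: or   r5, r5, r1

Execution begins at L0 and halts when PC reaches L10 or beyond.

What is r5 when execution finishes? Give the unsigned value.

1

  step pc=0: andi  r5, r6, 4  regs=(0,6,12,6,13,0,3)
  step pc=1: xori  r4, r2, 11  regs=(0,6,12,6,7,0,3)
  step pc=2: andi  r2, r6, 4  regs=(0,6,0,6,7,0,3)
  step pc=3: beq  r4, r1, L10  cond=F  regs=(0,6,0,6,7,0,3)
  step pc=4: slt  r6, r1, r2  regs=(0,6,0,6,7,0,0)
  step pc=5: slt  r4, r6, r2  regs=(0,6,0,6,0,0,0)
  step pc=6: beq  r5, r6, L10  cond=T  regs=(0,6,0,6,0,0,0)
  step pc=7: slti  r5, r0, 6  regs=(0,6,0,6,0,1,0)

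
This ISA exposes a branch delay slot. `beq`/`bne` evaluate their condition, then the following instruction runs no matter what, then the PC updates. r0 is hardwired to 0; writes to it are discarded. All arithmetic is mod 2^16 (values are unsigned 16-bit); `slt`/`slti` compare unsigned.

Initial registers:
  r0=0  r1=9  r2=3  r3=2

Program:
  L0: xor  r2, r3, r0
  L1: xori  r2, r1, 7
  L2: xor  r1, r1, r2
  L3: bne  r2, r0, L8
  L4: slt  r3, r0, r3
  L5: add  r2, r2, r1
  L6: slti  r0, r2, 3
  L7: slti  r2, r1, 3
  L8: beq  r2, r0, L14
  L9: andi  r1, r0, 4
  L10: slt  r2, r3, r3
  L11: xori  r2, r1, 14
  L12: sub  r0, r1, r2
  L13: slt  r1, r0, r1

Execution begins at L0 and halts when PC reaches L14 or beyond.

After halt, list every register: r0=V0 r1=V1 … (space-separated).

  step pc=0: xor  r2, r3, r0  regs=(0,9,2,2)
  step pc=1: xori  r2, r1, 7  regs=(0,9,14,2)
  step pc=2: xor  r1, r1, r2  regs=(0,7,14,2)
  step pc=3: bne  r2, r0, L8  cond=T  regs=(0,7,14,2)
  step pc=4: slt  r3, r0, r3  regs=(0,7,14,1)
  step pc=8: beq  r2, r0, L14  cond=F  regs=(0,7,14,1)
  step pc=9: andi  r1, r0, 4  regs=(0,0,14,1)
  step pc=10: slt  r2, r3, r3  regs=(0,0,0,1)
  step pc=11: xori  r2, r1, 14  regs=(0,0,14,1)
  step pc=12: sub  r0, r1, r2  regs=(0,0,14,1)
  step pc=13: slt  r1, r0, r1  regs=(0,0,14,1)

r0=0 r1=0 r2=14 r3=1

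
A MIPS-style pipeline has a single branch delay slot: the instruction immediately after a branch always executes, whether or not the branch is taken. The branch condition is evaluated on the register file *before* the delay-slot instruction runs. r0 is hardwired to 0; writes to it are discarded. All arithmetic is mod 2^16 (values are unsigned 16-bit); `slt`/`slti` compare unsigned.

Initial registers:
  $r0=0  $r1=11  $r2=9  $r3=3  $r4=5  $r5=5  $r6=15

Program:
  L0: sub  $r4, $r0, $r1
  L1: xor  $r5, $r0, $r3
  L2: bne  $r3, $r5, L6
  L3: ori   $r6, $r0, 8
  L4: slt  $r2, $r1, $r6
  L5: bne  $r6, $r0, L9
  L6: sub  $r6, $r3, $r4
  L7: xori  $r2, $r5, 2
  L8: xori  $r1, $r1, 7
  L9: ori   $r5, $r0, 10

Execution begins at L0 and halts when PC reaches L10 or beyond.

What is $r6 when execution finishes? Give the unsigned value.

14

#0 sub  $r4, $r0, $r1 ; 0/11/9/3/65525/5/15
#1 xor  $r5, $r0, $r3 ; 0/11/9/3/65525/3/15
#2 bne  $r3, $r5, L6 ; 0/11/9/3/65525/3/15 ; →fallthru
#3 ori   $r6, $r0, 8 ; 0/11/9/3/65525/3/8
#4 slt  $r2, $r1, $r6 ; 0/11/0/3/65525/3/8
#5 bne  $r6, $r0, L9 ; 0/11/0/3/65525/3/8 ; →target
#6 sub  $r6, $r3, $r4 ; 0/11/0/3/65525/3/14
#9 ori   $r5, $r0, 10 ; 0/11/0/3/65525/10/14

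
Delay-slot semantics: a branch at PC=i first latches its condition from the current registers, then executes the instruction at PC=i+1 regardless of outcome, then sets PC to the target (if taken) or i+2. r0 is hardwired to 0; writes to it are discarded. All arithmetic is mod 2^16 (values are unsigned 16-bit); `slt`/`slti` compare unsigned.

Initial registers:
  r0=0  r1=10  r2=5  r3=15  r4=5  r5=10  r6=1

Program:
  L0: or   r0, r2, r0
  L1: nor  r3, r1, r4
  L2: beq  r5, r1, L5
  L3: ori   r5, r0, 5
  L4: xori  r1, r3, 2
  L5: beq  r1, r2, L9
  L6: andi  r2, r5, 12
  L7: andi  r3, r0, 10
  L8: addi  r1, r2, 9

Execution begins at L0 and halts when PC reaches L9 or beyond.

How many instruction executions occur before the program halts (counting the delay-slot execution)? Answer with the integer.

[0] or   r0, r2, r0  →  {r0:0, r1:10, r2:5, r3:15, r4:5, r5:10, r6:1}
[1] nor  r3, r1, r4  →  {r0:0, r1:10, r2:5, r3:65520, r4:5, r5:10, r6:1}
[2] beq  r5, r1, L5  →  {r0:0, r1:10, r2:5, r3:65520, r4:5, r5:10, r6:1}  ⟨branch taken⟩
[3] ori   r5, r0, 5  →  {r0:0, r1:10, r2:5, r3:65520, r4:5, r5:5, r6:1}
[5] beq  r1, r2, L9  →  {r0:0, r1:10, r2:5, r3:65520, r4:5, r5:5, r6:1}  ⟨branch fallthrough⟩
[6] andi  r2, r5, 12  →  {r0:0, r1:10, r2:4, r3:65520, r4:5, r5:5, r6:1}
[7] andi  r3, r0, 10  →  {r0:0, r1:10, r2:4, r3:0, r4:5, r5:5, r6:1}
[8] addi  r1, r2, 9  →  {r0:0, r1:13, r2:4, r3:0, r4:5, r5:5, r6:1}

8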